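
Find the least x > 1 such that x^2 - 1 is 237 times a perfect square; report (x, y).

First expand sqrt(237) as a continued fraction. With x_i = (sqrt(237) + m_i)/d_i and (m_0, d_0) = (0, 1): a_0 = floor(sqrt(237)) = 15, since 15^2 = 225 <= 237 < 256 = 16^2.
Iterate m_{i+1} = d_i*a_i - m_i, d_{i+1} = (237 - m_{i+1}^2)/d_i, a_{i+1} = floor((a_0 + m_{i+1})/d_{i+1}):
  m_1 = 1*15 - 0 = 15, d_1 = (237 - 15^2)/1 = 12/1 = 12, a_1 = floor((15 + 15)/12) = 2.
  m_2 = 12*2 - 15 = 9, d_2 = (237 - 9^2)/12 = 156/12 = 13, a_2 = floor((15 + 9)/13) = 1.
  m_3 = 13*1 - 9 = 4, d_3 = (237 - 4^2)/13 = 221/13 = 17, a_3 = floor((15 + 4)/17) = 1.
  m_4 = 17*1 - 4 = 13, d_4 = (237 - 13^2)/17 = 68/17 = 4, a_4 = floor((15 + 13)/4) = 7.
  m_5 = 4*7 - 13 = 15, d_5 = (237 - 15^2)/4 = 12/4 = 3, a_5 = floor((15 + 15)/3) = 10.
  m_6 = 3*10 - 15 = 15, d_6 = (237 - 15^2)/3 = 12/3 = 4, a_6 = floor((15 + 15)/4) = 7.
  m_7 = 4*7 - 15 = 13, d_7 = (237 - 13^2)/4 = 68/4 = 17, a_7 = floor((15 + 13)/17) = 1.
  m_8 = 17*1 - 13 = 4, d_8 = (237 - 4^2)/17 = 221/17 = 13, a_8 = floor((15 + 4)/13) = 1.
  m_9 = 13*1 - 4 = 9, d_9 = (237 - 9^2)/13 = 156/13 = 12, a_9 = floor((15 + 9)/12) = 2.
  m_10 = 12*2 - 9 = 15, d_10 = (237 - 15^2)/12 = 12/12 = 1, a_10 = floor((15 + 15)/1) = 30.
  m_11 = 1*30 - 15 = 15, d_11 = (237 - 15^2)/1 = 12/1 = 12: (m_11, d_11) = (m_1, d_1) = (15, 12), so from here the quotients repeat a_1, ..., a_10; the period length is 10.
So sqrt(237) = [15; (2, 1, 1, 7, 10, 7, 1, 1, 2, 30)] with period length k = 10.
k is even, so the fundamental solution of x^2 - 237y^2 = 1 is (p_{k-1}, q_{k-1}) = (p_9, q_9); compute convergents through index 9.
Convergents (p_i = a_i*p_{i-1} + p_{i-2}, q_i = a_i*q_{i-1} + q_{i-2} with p_{-2}=0, p_{-1}=1, q_{-2}=1, q_{-1}=0):
  i=0: a_0=15, p_0 = 15*1 + 0 = 15, q_0 = 15*0 + 1 = 1.
  i=1: a_1=2, p_1 = 2*15 + 1 = 31, q_1 = 2*1 + 0 = 2.
  i=2: a_2=1, p_2 = 1*31 + 15 = 46, q_2 = 1*2 + 1 = 3.
  i=3: a_3=1, p_3 = 1*46 + 31 = 77, q_3 = 1*3 + 2 = 5.
  i=4: a_4=7, p_4 = 7*77 + 46 = 585, q_4 = 7*5 + 3 = 38.
  i=5: a_5=10, p_5 = 10*585 + 77 = 5927, q_5 = 10*38 + 5 = 385.
  i=6: a_6=7, p_6 = 7*5927 + 585 = 42074, q_6 = 7*385 + 38 = 2733.
  i=7: a_7=1, p_7 = 1*42074 + 5927 = 48001, q_7 = 1*2733 + 385 = 3118.
  i=8: a_8=1, p_8 = 1*48001 + 42074 = 90075, q_8 = 1*3118 + 2733 = 5851.
  i=9: a_9=2, p_9 = 2*90075 + 48001 = 228151, q_9 = 2*5851 + 3118 = 14820.
Check: 228151^2 - 237*14820^2 = 52052878801 - 52052878800 = 1, so (x, y) = (228151, 14820) solves the equation, and by the theorem it is the least positive solution.

(x, y) = (228151, 14820)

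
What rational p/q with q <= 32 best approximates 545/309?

Expand x = 545/309 as a continued fraction with the Euclidean algorithm:
  545 = 1*309 + 236, so a_0 = 1.
  309 = 1*236 + 73, so a_1 = 1.
  236 = 3*73 + 17, so a_2 = 3.
  73 = 4*17 + 5, so a_3 = 4.
  17 = 3*5 + 2, so a_4 = 3.
  5 = 2*2 + 1, so a_5 = 2.
  2 = 2*1 + 0, so a_6 = 2.
so x = [1; 1, 3, 4, 3, 2, 2].
Convergents (p_i = a_i*p_{i-1} + p_{i-2}, q_i = a_i*q_{i-1} + q_{i-2} with p_{-2}=0, p_{-1}=1, q_{-2}=1, q_{-1}=0), until the denominator exceeds 32:
  i=0: a_0=1, p_0 = 1*1 + 0 = 1, q_0 = 1*0 + 1 = 1.
  i=1: a_1=1, p_1 = 1*1 + 1 = 2, q_1 = 1*1 + 0 = 1.
  i=2: a_2=3, p_2 = 3*2 + 1 = 7, q_2 = 3*1 + 1 = 4.
  i=3: a_3=4, p_3 = 4*7 + 2 = 30, q_3 = 4*4 + 1 = 17.
  i=4: a_4=3, p_4 = 3*30 + 7 = 97, q_4 = 3*17 + 4 = 55.
q_4 = 55 > 32, so the last convergent with denominator <= 32 is p_3/q_3 = 30/17.
The closest fraction with denominator <= 32 is either p_3/q_3 or the intermediate fraction (k*p_3 + p_2)/(k*q_3 + q_2) with the largest k >= 1 whose denominator stays <= 32; these approach x as k grows, and every other convergent or intermediate fraction in range is farther away.
Largest k: floor((32 - q_2)/q_3) = floor((32 - 4)/17) = 1.
That gives (1*30 + 7)/(1*17 + 4) = 37/21.
Compare the errors: |x - 30/17| = |545*17 - 30*309|/(309*17) = 5/5253, and |x - 37/21| = |545*21 - 37*309|/(309*21) = 12/6489.
Cross-multiplying, 5*6489 = 32445 < 63036 = 12*5253, so 5/5253 is smaller: the convergent 30/17 is closer to x than 37/21.

30/17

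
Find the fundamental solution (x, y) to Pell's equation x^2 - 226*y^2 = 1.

First expand sqrt(226) as a continued fraction. With x_i = (sqrt(226) + m_i)/d_i and (m_0, d_0) = (0, 1): a_0 = floor(sqrt(226)) = 15, since 15^2 = 225 <= 226 < 256 = 16^2.
Iterate m_{i+1} = d_i*a_i - m_i, d_{i+1} = (226 - m_{i+1}^2)/d_i, a_{i+1} = floor((a_0 + m_{i+1})/d_{i+1}):
  m_1 = 1*15 - 0 = 15, d_1 = (226 - 15^2)/1 = 1/1 = 1, a_1 = floor((15 + 15)/1) = 30.
  m_2 = 1*30 - 15 = 15, d_2 = (226 - 15^2)/1 = 1/1 = 1: (m_2, d_2) = (m_1, d_1) = (15, 1), so from here the quotient a_1 repeats; the period length is 1.
So sqrt(226) = [15; (30)] with period length k = 1.
k is odd, so (p_{k-1}, q_{k-1}) only solves x^2 - 226y^2 = -1 and the fundamental solution of x^2 - 226y^2 = 1 is (p_{2k-1}, q_{2k-1}) = (p_1, q_1); compute convergents through index 1, running through the period twice.
Convergents (p_i = a_i*p_{i-1} + p_{i-2}, q_i = a_i*q_{i-1} + q_{i-2} with p_{-2}=0, p_{-1}=1, q_{-2}=1, q_{-1}=0):
  i=0: a_0=15, p_0 = 15*1 + 0 = 15, q_0 = 15*0 + 1 = 1.
  i=1: a_1=30, p_1 = 30*15 + 1 = 451, q_1 = 30*1 + 0 = 30.
Indeed p_0^2 - 226*q_0^2 = 225 - 226 = -1, not +1.
Check: 451^2 - 226*30^2 = 203401 - 203400 = 1, so (x, y) = (451, 30) solves the equation, and by the theorem it is the least positive solution.

(x, y) = (451, 30)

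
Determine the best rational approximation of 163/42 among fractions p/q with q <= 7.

27/7

Expand x = 163/42 as a continued fraction with the Euclidean algorithm:
  163 = 3*42 + 37, so a_0 = 3.
  42 = 1*37 + 5, so a_1 = 1.
  37 = 7*5 + 2, so a_2 = 7.
  5 = 2*2 + 1, so a_3 = 2.
  2 = 2*1 + 0, so a_4 = 2.
so x = [3; 1, 7, 2, 2].
Convergents (p_i = a_i*p_{i-1} + p_{i-2}, q_i = a_i*q_{i-1} + q_{i-2} with p_{-2}=0, p_{-1}=1, q_{-2}=1, q_{-1}=0), until the denominator exceeds 7:
  i=0: a_0=3, p_0 = 3*1 + 0 = 3, q_0 = 3*0 + 1 = 1.
  i=1: a_1=1, p_1 = 1*3 + 1 = 4, q_1 = 1*1 + 0 = 1.
  i=2: a_2=7, p_2 = 7*4 + 3 = 31, q_2 = 7*1 + 1 = 8.
q_2 = 8 > 7, so the last convergent with denominator <= 7 is p_1/q_1 = 4/1.
The closest fraction with denominator <= 7 is either p_1/q_1 or the intermediate fraction (k*p_1 + p_0)/(k*q_1 + q_0) with the largest k >= 1 whose denominator stays <= 7; these approach x as k grows, and every other convergent or intermediate fraction in range is farther away.
Largest k: floor((7 - q_0)/q_1) = floor((7 - 1)/1) = 6.
That gives (6*4 + 3)/(6*1 + 1) = 27/7.
Compare the errors: |x - 4/1| = |163*1 - 4*42|/(42*1) = 5/42, and |x - 27/7| = |163*7 - 27*42|/(42*7) = 7/294.
Cross-multiplying, 7*42 = 294 < 1470 = 5*294, so 7/294 is smaller: the intermediate fraction 27/7 is closer to x than 4/1.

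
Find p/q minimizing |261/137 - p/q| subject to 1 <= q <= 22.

Expand x = 261/137 as a continued fraction with the Euclidean algorithm:
  261 = 1*137 + 124, so a_0 = 1.
  137 = 1*124 + 13, so a_1 = 1.
  124 = 9*13 + 7, so a_2 = 9.
  13 = 1*7 + 6, so a_3 = 1.
  7 = 1*6 + 1, so a_4 = 1.
  6 = 6*1 + 0, so a_5 = 6.
so x = [1; 1, 9, 1, 1, 6].
Convergents (p_i = a_i*p_{i-1} + p_{i-2}, q_i = a_i*q_{i-1} + q_{i-2} with p_{-2}=0, p_{-1}=1, q_{-2}=1, q_{-1}=0), until the denominator exceeds 22:
  i=0: a_0=1, p_0 = 1*1 + 0 = 1, q_0 = 1*0 + 1 = 1.
  i=1: a_1=1, p_1 = 1*1 + 1 = 2, q_1 = 1*1 + 0 = 1.
  i=2: a_2=9, p_2 = 9*2 + 1 = 19, q_2 = 9*1 + 1 = 10.
  i=3: a_3=1, p_3 = 1*19 + 2 = 21, q_3 = 1*10 + 1 = 11.
  i=4: a_4=1, p_4 = 1*21 + 19 = 40, q_4 = 1*11 + 10 = 21.
  i=5: a_5=6, p_5 = 6*40 + 21 = 261, q_5 = 6*21 + 11 = 137.
q_5 = 137 > 22, so the last convergent with denominator <= 22 is p_4/q_4 = 40/21.
The closest fraction with denominator <= 22 is either p_4/q_4 or the intermediate fraction (k*p_4 + p_3)/(k*q_4 + q_3) with the largest k >= 1 whose denominator stays <= 22; these approach x as k grows, and every other convergent or intermediate fraction in range is farther away.
Largest k: floor((22 - q_3)/q_4) = floor((22 - 11)/21) = 0.
Since k = 0, no intermediate fraction beyond p_4/q_4 has denominator <= 22, so the convergent 40/21 is the closest (its error is |261*21 - 40*137|/(137*21) = 1/2877).

40/21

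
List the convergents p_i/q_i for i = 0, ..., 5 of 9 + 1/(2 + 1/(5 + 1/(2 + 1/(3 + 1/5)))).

9/1, 19/2, 104/11, 227/24, 785/83, 4152/439

Using the convergent recurrence p_i = a_i*p_{i-1} + p_{i-2}, q_i = a_i*q_{i-1} + q_{i-2} with p_{-2}=0, p_{-1}=1, q_{-2}=1, q_{-1}=0:
  i=0: a_0=9, p_0 = 9*1 + 0 = 9, q_0 = 9*0 + 1 = 1.
  i=1: a_1=2, p_1 = 2*9 + 1 = 19, q_1 = 2*1 + 0 = 2.
  i=2: a_2=5, p_2 = 5*19 + 9 = 104, q_2 = 5*2 + 1 = 11.
  i=3: a_3=2, p_3 = 2*104 + 19 = 227, q_3 = 2*11 + 2 = 24.
  i=4: a_4=3, p_4 = 3*227 + 104 = 785, q_4 = 3*24 + 11 = 83.
  i=5: a_5=5, p_5 = 5*785 + 227 = 4152, q_5 = 5*83 + 24 = 439.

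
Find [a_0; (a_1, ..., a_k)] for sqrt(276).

[16; (1, 1, 1, 1, 2, 2, 2, 1, 1, 1, 1, 32)]

Write x_i = (sqrt(276) + m_i)/d_i with (m_0, d_0) = (0, 1). a_0 = floor(sqrt(276)) = 16, since 16^2 = 256 <= 276 < 289 = 17^2.
Iterate m_{i+1} = d_i*a_i - m_i, d_{i+1} = (276 - m_{i+1}^2)/d_i, a_{i+1} = floor((a_0 + m_{i+1})/d_{i+1}):
  m_1 = 1*16 - 0 = 16, d_1 = (276 - 16^2)/1 = 20/1 = 20, a_1 = floor((16 + 16)/20) = 1.
  m_2 = 20*1 - 16 = 4, d_2 = (276 - 4^2)/20 = 260/20 = 13, a_2 = floor((16 + 4)/13) = 1.
  m_3 = 13*1 - 4 = 9, d_3 = (276 - 9^2)/13 = 195/13 = 15, a_3 = floor((16 + 9)/15) = 1.
  m_4 = 15*1 - 9 = 6, d_4 = (276 - 6^2)/15 = 240/15 = 16, a_4 = floor((16 + 6)/16) = 1.
  m_5 = 16*1 - 6 = 10, d_5 = (276 - 10^2)/16 = 176/16 = 11, a_5 = floor((16 + 10)/11) = 2.
  m_6 = 11*2 - 10 = 12, d_6 = (276 - 12^2)/11 = 132/11 = 12, a_6 = floor((16 + 12)/12) = 2.
  m_7 = 12*2 - 12 = 12, d_7 = (276 - 12^2)/12 = 132/12 = 11, a_7 = floor((16 + 12)/11) = 2.
  m_8 = 11*2 - 12 = 10, d_8 = (276 - 10^2)/11 = 176/11 = 16, a_8 = floor((16 + 10)/16) = 1.
  m_9 = 16*1 - 10 = 6, d_9 = (276 - 6^2)/16 = 240/16 = 15, a_9 = floor((16 + 6)/15) = 1.
  m_10 = 15*1 - 6 = 9, d_10 = (276 - 9^2)/15 = 195/15 = 13, a_10 = floor((16 + 9)/13) = 1.
  m_11 = 13*1 - 9 = 4, d_11 = (276 - 4^2)/13 = 260/13 = 20, a_11 = floor((16 + 4)/20) = 1.
  m_12 = 20*1 - 4 = 16, d_12 = (276 - 16^2)/20 = 20/20 = 1, a_12 = floor((16 + 16)/1) = 32.
  m_13 = 1*32 - 16 = 16, d_13 = (276 - 16^2)/1 = 20/1 = 20: (m_13, d_13) = (m_1, d_1) = (16, 20), so from here the quotients repeat a_1, ..., a_12; the period length is 12.
Hence the expansion of sqrt(276) is a_0 = 16 followed by the repeating block 1, 1, 1, 1, 2, 2, 2, 1, 1, 1, 1, 32 (period 12).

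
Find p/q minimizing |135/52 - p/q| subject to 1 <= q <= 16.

Expand x = 135/52 as a continued fraction with the Euclidean algorithm:
  135 = 2*52 + 31, so a_0 = 2.
  52 = 1*31 + 21, so a_1 = 1.
  31 = 1*21 + 10, so a_2 = 1.
  21 = 2*10 + 1, so a_3 = 2.
  10 = 10*1 + 0, so a_4 = 10.
so x = [2; 1, 1, 2, 10].
Convergents (p_i = a_i*p_{i-1} + p_{i-2}, q_i = a_i*q_{i-1} + q_{i-2} with p_{-2}=0, p_{-1}=1, q_{-2}=1, q_{-1}=0), until the denominator exceeds 16:
  i=0: a_0=2, p_0 = 2*1 + 0 = 2, q_0 = 2*0 + 1 = 1.
  i=1: a_1=1, p_1 = 1*2 + 1 = 3, q_1 = 1*1 + 0 = 1.
  i=2: a_2=1, p_2 = 1*3 + 2 = 5, q_2 = 1*1 + 1 = 2.
  i=3: a_3=2, p_3 = 2*5 + 3 = 13, q_3 = 2*2 + 1 = 5.
  i=4: a_4=10, p_4 = 10*13 + 5 = 135, q_4 = 10*5 + 2 = 52.
q_4 = 52 > 16, so the last convergent with denominator <= 16 is p_3/q_3 = 13/5.
The closest fraction with denominator <= 16 is either p_3/q_3 or the intermediate fraction (k*p_3 + p_2)/(k*q_3 + q_2) with the largest k >= 1 whose denominator stays <= 16; these approach x as k grows, and every other convergent or intermediate fraction in range is farther away.
Largest k: floor((16 - q_2)/q_3) = floor((16 - 2)/5) = 2.
That gives (2*13 + 5)/(2*5 + 2) = 31/12.
Compare the errors: |x - 13/5| = |135*5 - 13*52|/(52*5) = 1/260, and |x - 31/12| = |135*12 - 31*52|/(52*12) = 8/624.
Cross-multiplying, 1*624 = 624 < 2080 = 8*260, so 1/260 is smaller: the convergent 13/5 is closer to x than 31/12.

13/5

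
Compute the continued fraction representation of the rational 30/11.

Run the Euclidean algorithm on 30 and 11; the successive quotients are the partial quotients a_0, a_1, ... (each step inverts the fractional part left over by the previous one):
  30 = 2*11 + 8, so a_0 = 2.
  11 = 1*8 + 3, so a_1 = 1.
  8 = 2*3 + 2, so a_2 = 2.
  3 = 1*2 + 1, so a_3 = 1.
  2 = 2*1 + 0, so a_4 = 2.
The remainder reaches 0 after 5 divisions, so the expansion has 5 partial quotients, read off in order.

[2; 1, 2, 1, 2]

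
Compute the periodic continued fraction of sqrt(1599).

[39; (1, 78)]

Write x_i = (sqrt(1599) + m_i)/d_i with (m_0, d_0) = (0, 1). a_0 = floor(sqrt(1599)) = 39, since 39^2 = 1521 <= 1599 < 1600 = 40^2.
Iterate m_{i+1} = d_i*a_i - m_i, d_{i+1} = (1599 - m_{i+1}^2)/d_i, a_{i+1} = floor((a_0 + m_{i+1})/d_{i+1}):
  m_1 = 1*39 - 0 = 39, d_1 = (1599 - 39^2)/1 = 78/1 = 78, a_1 = floor((39 + 39)/78) = 1.
  m_2 = 78*1 - 39 = 39, d_2 = (1599 - 39^2)/78 = 78/78 = 1, a_2 = floor((39 + 39)/1) = 78.
  m_3 = 1*78 - 39 = 39, d_3 = (1599 - 39^2)/1 = 78/1 = 78: (m_3, d_3) = (m_1, d_1) = (39, 78), so from here the quotients repeat a_1, a_2; the period length is 2.
Hence the expansion of sqrt(1599) is a_0 = 39 followed by the repeating block 1, 78 (period 2).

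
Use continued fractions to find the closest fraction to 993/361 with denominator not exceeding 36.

11/4

Expand x = 993/361 as a continued fraction with the Euclidean algorithm:
  993 = 2*361 + 271, so a_0 = 2.
  361 = 1*271 + 90, so a_1 = 1.
  271 = 3*90 + 1, so a_2 = 3.
  90 = 90*1 + 0, so a_3 = 90.
so x = [2; 1, 3, 90].
Convergents (p_i = a_i*p_{i-1} + p_{i-2}, q_i = a_i*q_{i-1} + q_{i-2} with p_{-2}=0, p_{-1}=1, q_{-2}=1, q_{-1}=0), until the denominator exceeds 36:
  i=0: a_0=2, p_0 = 2*1 + 0 = 2, q_0 = 2*0 + 1 = 1.
  i=1: a_1=1, p_1 = 1*2 + 1 = 3, q_1 = 1*1 + 0 = 1.
  i=2: a_2=3, p_2 = 3*3 + 2 = 11, q_2 = 3*1 + 1 = 4.
  i=3: a_3=90, p_3 = 90*11 + 3 = 993, q_3 = 90*4 + 1 = 361.
q_3 = 361 > 36, so the last convergent with denominator <= 36 is p_2/q_2 = 11/4.
The closest fraction with denominator <= 36 is either p_2/q_2 or the intermediate fraction (k*p_2 + p_1)/(k*q_2 + q_1) with the largest k >= 1 whose denominator stays <= 36; these approach x as k grows, and every other convergent or intermediate fraction in range is farther away.
Largest k: floor((36 - q_1)/q_2) = floor((36 - 1)/4) = 8.
That gives (8*11 + 3)/(8*4 + 1) = 91/33.
Compare the errors: |x - 11/4| = |993*4 - 11*361|/(361*4) = 1/1444, and |x - 91/33| = |993*33 - 91*361|/(361*33) = 82/11913.
Cross-multiplying, 1*11913 = 11913 < 118408 = 82*1444, so 1/1444 is smaller: the convergent 11/4 is closer to x than 91/33.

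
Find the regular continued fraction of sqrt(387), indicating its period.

[19; (1, 2, 19, 2, 1, 38)]

Write x_i = (sqrt(387) + m_i)/d_i with (m_0, d_0) = (0, 1). a_0 = floor(sqrt(387)) = 19, since 19^2 = 361 <= 387 < 400 = 20^2.
Iterate m_{i+1} = d_i*a_i - m_i, d_{i+1} = (387 - m_{i+1}^2)/d_i, a_{i+1} = floor((a_0 + m_{i+1})/d_{i+1}):
  m_1 = 1*19 - 0 = 19, d_1 = (387 - 19^2)/1 = 26/1 = 26, a_1 = floor((19 + 19)/26) = 1.
  m_2 = 26*1 - 19 = 7, d_2 = (387 - 7^2)/26 = 338/26 = 13, a_2 = floor((19 + 7)/13) = 2.
  m_3 = 13*2 - 7 = 19, d_3 = (387 - 19^2)/13 = 26/13 = 2, a_3 = floor((19 + 19)/2) = 19.
  m_4 = 2*19 - 19 = 19, d_4 = (387 - 19^2)/2 = 26/2 = 13, a_4 = floor((19 + 19)/13) = 2.
  m_5 = 13*2 - 19 = 7, d_5 = (387 - 7^2)/13 = 338/13 = 26, a_5 = floor((19 + 7)/26) = 1.
  m_6 = 26*1 - 7 = 19, d_6 = (387 - 19^2)/26 = 26/26 = 1, a_6 = floor((19 + 19)/1) = 38.
  m_7 = 1*38 - 19 = 19, d_7 = (387 - 19^2)/1 = 26/1 = 26: (m_7, d_7) = (m_1, d_1) = (19, 26), so from here the quotients repeat a_1, ..., a_6; the period length is 6.
Hence the expansion of sqrt(387) is a_0 = 19 followed by the repeating block 1, 2, 19, 2, 1, 38 (period 6).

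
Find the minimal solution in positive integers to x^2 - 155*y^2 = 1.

(x, y) = (249, 20)

First expand sqrt(155) as a continued fraction. With x_i = (sqrt(155) + m_i)/d_i and (m_0, d_0) = (0, 1): a_0 = floor(sqrt(155)) = 12, since 12^2 = 144 <= 155 < 169 = 13^2.
Iterate m_{i+1} = d_i*a_i - m_i, d_{i+1} = (155 - m_{i+1}^2)/d_i, a_{i+1} = floor((a_0 + m_{i+1})/d_{i+1}):
  m_1 = 1*12 - 0 = 12, d_1 = (155 - 12^2)/1 = 11/1 = 11, a_1 = floor((12 + 12)/11) = 2.
  m_2 = 11*2 - 12 = 10, d_2 = (155 - 10^2)/11 = 55/11 = 5, a_2 = floor((12 + 10)/5) = 4.
  m_3 = 5*4 - 10 = 10, d_3 = (155 - 10^2)/5 = 55/5 = 11, a_3 = floor((12 + 10)/11) = 2.
  m_4 = 11*2 - 10 = 12, d_4 = (155 - 12^2)/11 = 11/11 = 1, a_4 = floor((12 + 12)/1) = 24.
  m_5 = 1*24 - 12 = 12, d_5 = (155 - 12^2)/1 = 11/1 = 11: (m_5, d_5) = (m_1, d_1) = (12, 11), so from here the quotients repeat a_1, ..., a_4; the period length is 4.
So sqrt(155) = [12; (2, 4, 2, 24)] with period length k = 4.
k is even, so the fundamental solution of x^2 - 155y^2 = 1 is (p_{k-1}, q_{k-1}) = (p_3, q_3); compute convergents through index 3.
Convergents (p_i = a_i*p_{i-1} + p_{i-2}, q_i = a_i*q_{i-1} + q_{i-2} with p_{-2}=0, p_{-1}=1, q_{-2}=1, q_{-1}=0):
  i=0: a_0=12, p_0 = 12*1 + 0 = 12, q_0 = 12*0 + 1 = 1.
  i=1: a_1=2, p_1 = 2*12 + 1 = 25, q_1 = 2*1 + 0 = 2.
  i=2: a_2=4, p_2 = 4*25 + 12 = 112, q_2 = 4*2 + 1 = 9.
  i=3: a_3=2, p_3 = 2*112 + 25 = 249, q_3 = 2*9 + 2 = 20.
Check: 249^2 - 155*20^2 = 62001 - 62000 = 1, so (x, y) = (249, 20) solves the equation, and by the theorem it is the least positive solution.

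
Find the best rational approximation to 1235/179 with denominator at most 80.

69/10

Expand x = 1235/179 as a continued fraction with the Euclidean algorithm:
  1235 = 6*179 + 161, so a_0 = 6.
  179 = 1*161 + 18, so a_1 = 1.
  161 = 8*18 + 17, so a_2 = 8.
  18 = 1*17 + 1, so a_3 = 1.
  17 = 17*1 + 0, so a_4 = 17.
so x = [6; 1, 8, 1, 17].
Convergents (p_i = a_i*p_{i-1} + p_{i-2}, q_i = a_i*q_{i-1} + q_{i-2} with p_{-2}=0, p_{-1}=1, q_{-2}=1, q_{-1}=0), until the denominator exceeds 80:
  i=0: a_0=6, p_0 = 6*1 + 0 = 6, q_0 = 6*0 + 1 = 1.
  i=1: a_1=1, p_1 = 1*6 + 1 = 7, q_1 = 1*1 + 0 = 1.
  i=2: a_2=8, p_2 = 8*7 + 6 = 62, q_2 = 8*1 + 1 = 9.
  i=3: a_3=1, p_3 = 1*62 + 7 = 69, q_3 = 1*9 + 1 = 10.
  i=4: a_4=17, p_4 = 17*69 + 62 = 1235, q_4 = 17*10 + 9 = 179.
q_4 = 179 > 80, so the last convergent with denominator <= 80 is p_3/q_3 = 69/10.
The closest fraction with denominator <= 80 is either p_3/q_3 or the intermediate fraction (k*p_3 + p_2)/(k*q_3 + q_2) with the largest k >= 1 whose denominator stays <= 80; these approach x as k grows, and every other convergent or intermediate fraction in range is farther away.
Largest k: floor((80 - q_2)/q_3) = floor((80 - 9)/10) = 7.
That gives (7*69 + 62)/(7*10 + 9) = 545/79.
Compare the errors: |x - 69/10| = |1235*10 - 69*179|/(179*10) = 1/1790, and |x - 545/79| = |1235*79 - 545*179|/(179*79) = 10/14141.
Cross-multiplying, 1*14141 = 14141 < 17900 = 10*1790, so 1/1790 is smaller: the convergent 69/10 is closer to x than 545/79.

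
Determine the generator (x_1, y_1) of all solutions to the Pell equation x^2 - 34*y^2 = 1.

First expand sqrt(34) as a continued fraction. With x_i = (sqrt(34) + m_i)/d_i and (m_0, d_0) = (0, 1): a_0 = floor(sqrt(34)) = 5, since 5^2 = 25 <= 34 < 36 = 6^2.
Iterate m_{i+1} = d_i*a_i - m_i, d_{i+1} = (34 - m_{i+1}^2)/d_i, a_{i+1} = floor((a_0 + m_{i+1})/d_{i+1}):
  m_1 = 1*5 - 0 = 5, d_1 = (34 - 5^2)/1 = 9/1 = 9, a_1 = floor((5 + 5)/9) = 1.
  m_2 = 9*1 - 5 = 4, d_2 = (34 - 4^2)/9 = 18/9 = 2, a_2 = floor((5 + 4)/2) = 4.
  m_3 = 2*4 - 4 = 4, d_3 = (34 - 4^2)/2 = 18/2 = 9, a_3 = floor((5 + 4)/9) = 1.
  m_4 = 9*1 - 4 = 5, d_4 = (34 - 5^2)/9 = 9/9 = 1, a_4 = floor((5 + 5)/1) = 10.
  m_5 = 1*10 - 5 = 5, d_5 = (34 - 5^2)/1 = 9/1 = 9: (m_5, d_5) = (m_1, d_1) = (5, 9), so from here the quotients repeat a_1, ..., a_4; the period length is 4.
So sqrt(34) = [5; (1, 4, 1, 10)] with period length k = 4.
k is even, so the fundamental solution of x^2 - 34y^2 = 1 is (p_{k-1}, q_{k-1}) = (p_3, q_3); compute convergents through index 3.
Convergents (p_i = a_i*p_{i-1} + p_{i-2}, q_i = a_i*q_{i-1} + q_{i-2} with p_{-2}=0, p_{-1}=1, q_{-2}=1, q_{-1}=0):
  i=0: a_0=5, p_0 = 5*1 + 0 = 5, q_0 = 5*0 + 1 = 1.
  i=1: a_1=1, p_1 = 1*5 + 1 = 6, q_1 = 1*1 + 0 = 1.
  i=2: a_2=4, p_2 = 4*6 + 5 = 29, q_2 = 4*1 + 1 = 5.
  i=3: a_3=1, p_3 = 1*29 + 6 = 35, q_3 = 1*5 + 1 = 6.
Check: 35^2 - 34*6^2 = 1225 - 1224 = 1, so (x, y) = (35, 6) solves the equation, and by the theorem it is the least positive solution.

(x, y) = (35, 6)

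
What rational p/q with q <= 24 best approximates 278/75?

63/17

Expand x = 278/75 as a continued fraction with the Euclidean algorithm:
  278 = 3*75 + 53, so a_0 = 3.
  75 = 1*53 + 22, so a_1 = 1.
  53 = 2*22 + 9, so a_2 = 2.
  22 = 2*9 + 4, so a_3 = 2.
  9 = 2*4 + 1, so a_4 = 2.
  4 = 4*1 + 0, so a_5 = 4.
so x = [3; 1, 2, 2, 2, 4].
Convergents (p_i = a_i*p_{i-1} + p_{i-2}, q_i = a_i*q_{i-1} + q_{i-2} with p_{-2}=0, p_{-1}=1, q_{-2}=1, q_{-1}=0), until the denominator exceeds 24:
  i=0: a_0=3, p_0 = 3*1 + 0 = 3, q_0 = 3*0 + 1 = 1.
  i=1: a_1=1, p_1 = 1*3 + 1 = 4, q_1 = 1*1 + 0 = 1.
  i=2: a_2=2, p_2 = 2*4 + 3 = 11, q_2 = 2*1 + 1 = 3.
  i=3: a_3=2, p_3 = 2*11 + 4 = 26, q_3 = 2*3 + 1 = 7.
  i=4: a_4=2, p_4 = 2*26 + 11 = 63, q_4 = 2*7 + 3 = 17.
  i=5: a_5=4, p_5 = 4*63 + 26 = 278, q_5 = 4*17 + 7 = 75.
q_5 = 75 > 24, so the last convergent with denominator <= 24 is p_4/q_4 = 63/17.
The closest fraction with denominator <= 24 is either p_4/q_4 or the intermediate fraction (k*p_4 + p_3)/(k*q_4 + q_3) with the largest k >= 1 whose denominator stays <= 24; these approach x as k grows, and every other convergent or intermediate fraction in range is farther away.
Largest k: floor((24 - q_3)/q_4) = floor((24 - 7)/17) = 1.
That gives (1*63 + 26)/(1*17 + 7) = 89/24.
Compare the errors: |x - 63/17| = |278*17 - 63*75|/(75*17) = 1/1275, and |x - 89/24| = |278*24 - 89*75|/(75*24) = 3/1800.
Cross-multiplying, 1*1800 = 1800 < 3825 = 3*1275, so 1/1275 is smaller: the convergent 63/17 is closer to x than 89/24.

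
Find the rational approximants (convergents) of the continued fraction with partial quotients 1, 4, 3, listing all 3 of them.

1/1, 5/4, 16/13

Using the convergent recurrence p_i = a_i*p_{i-1} + p_{i-2}, q_i = a_i*q_{i-1} + q_{i-2} with p_{-2}=0, p_{-1}=1, q_{-2}=1, q_{-1}=0:
  i=0: a_0=1, p_0 = 1*1 + 0 = 1, q_0 = 1*0 + 1 = 1.
  i=1: a_1=4, p_1 = 4*1 + 1 = 5, q_1 = 4*1 + 0 = 4.
  i=2: a_2=3, p_2 = 3*5 + 1 = 16, q_2 = 3*4 + 1 = 13.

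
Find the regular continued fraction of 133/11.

Run the Euclidean algorithm on 133 and 11; the successive quotients are the partial quotients a_0, a_1, ... (each step inverts the fractional part left over by the previous one):
  133 = 12*11 + 1, so a_0 = 12.
  11 = 11*1 + 0, so a_1 = 11.
The remainder reaches 0 after 2 divisions, so the expansion has 2 partial quotients, read off in order.

[12; 11]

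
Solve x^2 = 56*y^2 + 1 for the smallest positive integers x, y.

First expand sqrt(56) as a continued fraction. With x_i = (sqrt(56) + m_i)/d_i and (m_0, d_0) = (0, 1): a_0 = floor(sqrt(56)) = 7, since 7^2 = 49 <= 56 < 64 = 8^2.
Iterate m_{i+1} = d_i*a_i - m_i, d_{i+1} = (56 - m_{i+1}^2)/d_i, a_{i+1} = floor((a_0 + m_{i+1})/d_{i+1}):
  m_1 = 1*7 - 0 = 7, d_1 = (56 - 7^2)/1 = 7/1 = 7, a_1 = floor((7 + 7)/7) = 2.
  m_2 = 7*2 - 7 = 7, d_2 = (56 - 7^2)/7 = 7/7 = 1, a_2 = floor((7 + 7)/1) = 14.
  m_3 = 1*14 - 7 = 7, d_3 = (56 - 7^2)/1 = 7/1 = 7: (m_3, d_3) = (m_1, d_1) = (7, 7), so from here the quotients repeat a_1, a_2; the period length is 2.
So sqrt(56) = [7; (2, 14)] with period length k = 2.
k is even, so the fundamental solution of x^2 - 56y^2 = 1 is (p_{k-1}, q_{k-1}) = (p_1, q_1); compute convergents through index 1.
Convergents (p_i = a_i*p_{i-1} + p_{i-2}, q_i = a_i*q_{i-1} + q_{i-2} with p_{-2}=0, p_{-1}=1, q_{-2}=1, q_{-1}=0):
  i=0: a_0=7, p_0 = 7*1 + 0 = 7, q_0 = 7*0 + 1 = 1.
  i=1: a_1=2, p_1 = 2*7 + 1 = 15, q_1 = 2*1 + 0 = 2.
Check: 15^2 - 56*2^2 = 225 - 224 = 1, so (x, y) = (15, 2) solves the equation, and by the theorem it is the least positive solution.

(x, y) = (15, 2)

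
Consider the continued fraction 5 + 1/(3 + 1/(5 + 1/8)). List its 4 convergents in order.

Using the convergent recurrence p_i = a_i*p_{i-1} + p_{i-2}, q_i = a_i*q_{i-1} + q_{i-2} with p_{-2}=0, p_{-1}=1, q_{-2}=1, q_{-1}=0:
  i=0: a_0=5, p_0 = 5*1 + 0 = 5, q_0 = 5*0 + 1 = 1.
  i=1: a_1=3, p_1 = 3*5 + 1 = 16, q_1 = 3*1 + 0 = 3.
  i=2: a_2=5, p_2 = 5*16 + 5 = 85, q_2 = 5*3 + 1 = 16.
  i=3: a_3=8, p_3 = 8*85 + 16 = 696, q_3 = 8*16 + 3 = 131.

5/1, 16/3, 85/16, 696/131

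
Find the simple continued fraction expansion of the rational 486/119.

Run the Euclidean algorithm on 486 and 119; the successive quotients are the partial quotients a_0, a_1, ... (each step inverts the fractional part left over by the previous one):
  486 = 4*119 + 10, so a_0 = 4.
  119 = 11*10 + 9, so a_1 = 11.
  10 = 1*9 + 1, so a_2 = 1.
  9 = 9*1 + 0, so a_3 = 9.
The remainder reaches 0 after 4 divisions, so the expansion has 4 partial quotients, read off in order.

[4; 11, 1, 9]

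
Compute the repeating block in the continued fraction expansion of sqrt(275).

Write x_i = (sqrt(275) + m_i)/d_i with (m_0, d_0) = (0, 1). a_0 = floor(sqrt(275)) = 16, since 16^2 = 256 <= 275 < 289 = 17^2.
Iterate m_{i+1} = d_i*a_i - m_i, d_{i+1} = (275 - m_{i+1}^2)/d_i, a_{i+1} = floor((a_0 + m_{i+1})/d_{i+1}):
  m_1 = 1*16 - 0 = 16, d_1 = (275 - 16^2)/1 = 19/1 = 19, a_1 = floor((16 + 16)/19) = 1.
  m_2 = 19*1 - 16 = 3, d_2 = (275 - 3^2)/19 = 266/19 = 14, a_2 = floor((16 + 3)/14) = 1.
  m_3 = 14*1 - 3 = 11, d_3 = (275 - 11^2)/14 = 154/14 = 11, a_3 = floor((16 + 11)/11) = 2.
  m_4 = 11*2 - 11 = 11, d_4 = (275 - 11^2)/11 = 154/11 = 14, a_4 = floor((16 + 11)/14) = 1.
  m_5 = 14*1 - 11 = 3, d_5 = (275 - 3^2)/14 = 266/14 = 19, a_5 = floor((16 + 3)/19) = 1.
  m_6 = 19*1 - 3 = 16, d_6 = (275 - 16^2)/19 = 19/19 = 1, a_6 = floor((16 + 16)/1) = 32.
  m_7 = 1*32 - 16 = 16, d_7 = (275 - 16^2)/1 = 19/1 = 19: (m_7, d_7) = (m_1, d_1) = (16, 19), so from here the quotients repeat a_1, ..., a_6; the period length is 6.
Hence the expansion of sqrt(275) is a_0 = 16 followed by the repeating block 1, 1, 2, 1, 1, 32 (period 6).

[16; (1, 1, 2, 1, 1, 32)]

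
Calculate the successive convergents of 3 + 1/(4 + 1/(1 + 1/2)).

3/1, 13/4, 16/5, 45/14

Using the convergent recurrence p_i = a_i*p_{i-1} + p_{i-2}, q_i = a_i*q_{i-1} + q_{i-2} with p_{-2}=0, p_{-1}=1, q_{-2}=1, q_{-1}=0:
  i=0: a_0=3, p_0 = 3*1 + 0 = 3, q_0 = 3*0 + 1 = 1.
  i=1: a_1=4, p_1 = 4*3 + 1 = 13, q_1 = 4*1 + 0 = 4.
  i=2: a_2=1, p_2 = 1*13 + 3 = 16, q_2 = 1*4 + 1 = 5.
  i=3: a_3=2, p_3 = 2*16 + 13 = 45, q_3 = 2*5 + 4 = 14.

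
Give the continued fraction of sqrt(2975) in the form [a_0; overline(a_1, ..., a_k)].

[54; overline(1, 1, 5, 4, 5, 1, 1, 108)]

Write x_i = (sqrt(2975) + m_i)/d_i with (m_0, d_0) = (0, 1). a_0 = floor(sqrt(2975)) = 54, since 54^2 = 2916 <= 2975 < 3025 = 55^2.
Iterate m_{i+1} = d_i*a_i - m_i, d_{i+1} = (2975 - m_{i+1}^2)/d_i, a_{i+1} = floor((a_0 + m_{i+1})/d_{i+1}):
  m_1 = 1*54 - 0 = 54, d_1 = (2975 - 54^2)/1 = 59/1 = 59, a_1 = floor((54 + 54)/59) = 1.
  m_2 = 59*1 - 54 = 5, d_2 = (2975 - 5^2)/59 = 2950/59 = 50, a_2 = floor((54 + 5)/50) = 1.
  m_3 = 50*1 - 5 = 45, d_3 = (2975 - 45^2)/50 = 950/50 = 19, a_3 = floor((54 + 45)/19) = 5.
  m_4 = 19*5 - 45 = 50, d_4 = (2975 - 50^2)/19 = 475/19 = 25, a_4 = floor((54 + 50)/25) = 4.
  m_5 = 25*4 - 50 = 50, d_5 = (2975 - 50^2)/25 = 475/25 = 19, a_5 = floor((54 + 50)/19) = 5.
  m_6 = 19*5 - 50 = 45, d_6 = (2975 - 45^2)/19 = 950/19 = 50, a_6 = floor((54 + 45)/50) = 1.
  m_7 = 50*1 - 45 = 5, d_7 = (2975 - 5^2)/50 = 2950/50 = 59, a_7 = floor((54 + 5)/59) = 1.
  m_8 = 59*1 - 5 = 54, d_8 = (2975 - 54^2)/59 = 59/59 = 1, a_8 = floor((54 + 54)/1) = 108.
  m_9 = 1*108 - 54 = 54, d_9 = (2975 - 54^2)/1 = 59/1 = 59: (m_9, d_9) = (m_1, d_1) = (54, 59), so from here the quotients repeat a_1, ..., a_8; the period length is 8.
Hence the expansion of sqrt(2975) is a_0 = 54 followed by the repeating block 1, 1, 5, 4, 5, 1, 1, 108 (period 8).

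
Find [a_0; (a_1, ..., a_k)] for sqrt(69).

[8; (3, 3, 1, 4, 1, 3, 3, 16)]

Write x_i = (sqrt(69) + m_i)/d_i with (m_0, d_0) = (0, 1). a_0 = floor(sqrt(69)) = 8, since 8^2 = 64 <= 69 < 81 = 9^2.
Iterate m_{i+1} = d_i*a_i - m_i, d_{i+1} = (69 - m_{i+1}^2)/d_i, a_{i+1} = floor((a_0 + m_{i+1})/d_{i+1}):
  m_1 = 1*8 - 0 = 8, d_1 = (69 - 8^2)/1 = 5/1 = 5, a_1 = floor((8 + 8)/5) = 3.
  m_2 = 5*3 - 8 = 7, d_2 = (69 - 7^2)/5 = 20/5 = 4, a_2 = floor((8 + 7)/4) = 3.
  m_3 = 4*3 - 7 = 5, d_3 = (69 - 5^2)/4 = 44/4 = 11, a_3 = floor((8 + 5)/11) = 1.
  m_4 = 11*1 - 5 = 6, d_4 = (69 - 6^2)/11 = 33/11 = 3, a_4 = floor((8 + 6)/3) = 4.
  m_5 = 3*4 - 6 = 6, d_5 = (69 - 6^2)/3 = 33/3 = 11, a_5 = floor((8 + 6)/11) = 1.
  m_6 = 11*1 - 6 = 5, d_6 = (69 - 5^2)/11 = 44/11 = 4, a_6 = floor((8 + 5)/4) = 3.
  m_7 = 4*3 - 5 = 7, d_7 = (69 - 7^2)/4 = 20/4 = 5, a_7 = floor((8 + 7)/5) = 3.
  m_8 = 5*3 - 7 = 8, d_8 = (69 - 8^2)/5 = 5/5 = 1, a_8 = floor((8 + 8)/1) = 16.
  m_9 = 1*16 - 8 = 8, d_9 = (69 - 8^2)/1 = 5/1 = 5: (m_9, d_9) = (m_1, d_1) = (8, 5), so from here the quotients repeat a_1, ..., a_8; the period length is 8.
Hence the expansion of sqrt(69) is a_0 = 8 followed by the repeating block 3, 3, 1, 4, 1, 3, 3, 16 (period 8).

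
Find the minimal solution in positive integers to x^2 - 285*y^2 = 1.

First expand sqrt(285) as a continued fraction. With x_i = (sqrt(285) + m_i)/d_i and (m_0, d_0) = (0, 1): a_0 = floor(sqrt(285)) = 16, since 16^2 = 256 <= 285 < 289 = 17^2.
Iterate m_{i+1} = d_i*a_i - m_i, d_{i+1} = (285 - m_{i+1}^2)/d_i, a_{i+1} = floor((a_0 + m_{i+1})/d_{i+1}):
  m_1 = 1*16 - 0 = 16, d_1 = (285 - 16^2)/1 = 29/1 = 29, a_1 = floor((16 + 16)/29) = 1.
  m_2 = 29*1 - 16 = 13, d_2 = (285 - 13^2)/29 = 116/29 = 4, a_2 = floor((16 + 13)/4) = 7.
  m_3 = 4*7 - 13 = 15, d_3 = (285 - 15^2)/4 = 60/4 = 15, a_3 = floor((16 + 15)/15) = 2.
  m_4 = 15*2 - 15 = 15, d_4 = (285 - 15^2)/15 = 60/15 = 4, a_4 = floor((16 + 15)/4) = 7.
  m_5 = 4*7 - 15 = 13, d_5 = (285 - 13^2)/4 = 116/4 = 29, a_5 = floor((16 + 13)/29) = 1.
  m_6 = 29*1 - 13 = 16, d_6 = (285 - 16^2)/29 = 29/29 = 1, a_6 = floor((16 + 16)/1) = 32.
  m_7 = 1*32 - 16 = 16, d_7 = (285 - 16^2)/1 = 29/1 = 29: (m_7, d_7) = (m_1, d_1) = (16, 29), so from here the quotients repeat a_1, ..., a_6; the period length is 6.
So sqrt(285) = [16; (1, 7, 2, 7, 1, 32)] with period length k = 6.
k is even, so the fundamental solution of x^2 - 285y^2 = 1 is (p_{k-1}, q_{k-1}) = (p_5, q_5); compute convergents through index 5.
Convergents (p_i = a_i*p_{i-1} + p_{i-2}, q_i = a_i*q_{i-1} + q_{i-2} with p_{-2}=0, p_{-1}=1, q_{-2}=1, q_{-1}=0):
  i=0: a_0=16, p_0 = 16*1 + 0 = 16, q_0 = 16*0 + 1 = 1.
  i=1: a_1=1, p_1 = 1*16 + 1 = 17, q_1 = 1*1 + 0 = 1.
  i=2: a_2=7, p_2 = 7*17 + 16 = 135, q_2 = 7*1 + 1 = 8.
  i=3: a_3=2, p_3 = 2*135 + 17 = 287, q_3 = 2*8 + 1 = 17.
  i=4: a_4=7, p_4 = 7*287 + 135 = 2144, q_4 = 7*17 + 8 = 127.
  i=5: a_5=1, p_5 = 1*2144 + 287 = 2431, q_5 = 1*127 + 17 = 144.
Check: 2431^2 - 285*144^2 = 5909761 - 5909760 = 1, so (x, y) = (2431, 144) solves the equation, and by the theorem it is the least positive solution.

(x, y) = (2431, 144)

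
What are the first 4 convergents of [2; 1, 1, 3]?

2/1, 3/1, 5/2, 18/7

Using the convergent recurrence p_i = a_i*p_{i-1} + p_{i-2}, q_i = a_i*q_{i-1} + q_{i-2} with p_{-2}=0, p_{-1}=1, q_{-2}=1, q_{-1}=0:
  i=0: a_0=2, p_0 = 2*1 + 0 = 2, q_0 = 2*0 + 1 = 1.
  i=1: a_1=1, p_1 = 1*2 + 1 = 3, q_1 = 1*1 + 0 = 1.
  i=2: a_2=1, p_2 = 1*3 + 2 = 5, q_2 = 1*1 + 1 = 2.
  i=3: a_3=3, p_3 = 3*5 + 3 = 18, q_3 = 3*2 + 1 = 7.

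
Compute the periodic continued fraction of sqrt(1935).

Write x_i = (sqrt(1935) + m_i)/d_i with (m_0, d_0) = (0, 1). a_0 = floor(sqrt(1935)) = 43, since 43^2 = 1849 <= 1935 < 1936 = 44^2.
Iterate m_{i+1} = d_i*a_i - m_i, d_{i+1} = (1935 - m_{i+1}^2)/d_i, a_{i+1} = floor((a_0 + m_{i+1})/d_{i+1}):
  m_1 = 1*43 - 0 = 43, d_1 = (1935 - 43^2)/1 = 86/1 = 86, a_1 = floor((43 + 43)/86) = 1.
  m_2 = 86*1 - 43 = 43, d_2 = (1935 - 43^2)/86 = 86/86 = 1, a_2 = floor((43 + 43)/1) = 86.
  m_3 = 1*86 - 43 = 43, d_3 = (1935 - 43^2)/1 = 86/1 = 86: (m_3, d_3) = (m_1, d_1) = (43, 86), so from here the quotients repeat a_1, a_2; the period length is 2.
Hence the expansion of sqrt(1935) is a_0 = 43 followed by the repeating block 1, 86 (period 2).

[43; (1, 86)]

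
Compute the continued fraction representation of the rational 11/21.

Run the Euclidean algorithm on 11 and 21; the successive quotients are the partial quotients a_0, a_1, ... (each step inverts the fractional part left over by the previous one):
  11 = 0*21 + 11, so a_0 = 0.
  21 = 1*11 + 10, so a_1 = 1.
  11 = 1*10 + 1, so a_2 = 1.
  10 = 10*1 + 0, so a_3 = 10.
The remainder reaches 0 after 4 divisions, so the expansion has 4 partial quotients, read off in order.

[0; 1, 1, 10]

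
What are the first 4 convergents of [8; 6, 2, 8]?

8/1, 49/6, 106/13, 897/110

Using the convergent recurrence p_i = a_i*p_{i-1} + p_{i-2}, q_i = a_i*q_{i-1} + q_{i-2} with p_{-2}=0, p_{-1}=1, q_{-2}=1, q_{-1}=0:
  i=0: a_0=8, p_0 = 8*1 + 0 = 8, q_0 = 8*0 + 1 = 1.
  i=1: a_1=6, p_1 = 6*8 + 1 = 49, q_1 = 6*1 + 0 = 6.
  i=2: a_2=2, p_2 = 2*49 + 8 = 106, q_2 = 2*6 + 1 = 13.
  i=3: a_3=8, p_3 = 8*106 + 49 = 897, q_3 = 8*13 + 6 = 110.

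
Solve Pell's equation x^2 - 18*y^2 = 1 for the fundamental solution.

(x, y) = (17, 4)

First expand sqrt(18) as a continued fraction. With x_i = (sqrt(18) + m_i)/d_i and (m_0, d_0) = (0, 1): a_0 = floor(sqrt(18)) = 4, since 4^2 = 16 <= 18 < 25 = 5^2.
Iterate m_{i+1} = d_i*a_i - m_i, d_{i+1} = (18 - m_{i+1}^2)/d_i, a_{i+1} = floor((a_0 + m_{i+1})/d_{i+1}):
  m_1 = 1*4 - 0 = 4, d_1 = (18 - 4^2)/1 = 2/1 = 2, a_1 = floor((4 + 4)/2) = 4.
  m_2 = 2*4 - 4 = 4, d_2 = (18 - 4^2)/2 = 2/2 = 1, a_2 = floor((4 + 4)/1) = 8.
  m_3 = 1*8 - 4 = 4, d_3 = (18 - 4^2)/1 = 2/1 = 2: (m_3, d_3) = (m_1, d_1) = (4, 2), so from here the quotients repeat a_1, a_2; the period length is 2.
So sqrt(18) = [4; (4, 8)] with period length k = 2.
k is even, so the fundamental solution of x^2 - 18y^2 = 1 is (p_{k-1}, q_{k-1}) = (p_1, q_1); compute convergents through index 1.
Convergents (p_i = a_i*p_{i-1} + p_{i-2}, q_i = a_i*q_{i-1} + q_{i-2} with p_{-2}=0, p_{-1}=1, q_{-2}=1, q_{-1}=0):
  i=0: a_0=4, p_0 = 4*1 + 0 = 4, q_0 = 4*0 + 1 = 1.
  i=1: a_1=4, p_1 = 4*4 + 1 = 17, q_1 = 4*1 + 0 = 4.
Check: 17^2 - 18*4^2 = 289 - 288 = 1, so (x, y) = (17, 4) solves the equation, and by the theorem it is the least positive solution.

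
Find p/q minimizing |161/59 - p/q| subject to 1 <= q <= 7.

Expand x = 161/59 as a continued fraction with the Euclidean algorithm:
  161 = 2*59 + 43, so a_0 = 2.
  59 = 1*43 + 16, so a_1 = 1.
  43 = 2*16 + 11, so a_2 = 2.
  16 = 1*11 + 5, so a_3 = 1.
  11 = 2*5 + 1, so a_4 = 2.
  5 = 5*1 + 0, so a_5 = 5.
so x = [2; 1, 2, 1, 2, 5].
Convergents (p_i = a_i*p_{i-1} + p_{i-2}, q_i = a_i*q_{i-1} + q_{i-2} with p_{-2}=0, p_{-1}=1, q_{-2}=1, q_{-1}=0), until the denominator exceeds 7:
  i=0: a_0=2, p_0 = 2*1 + 0 = 2, q_0 = 2*0 + 1 = 1.
  i=1: a_1=1, p_1 = 1*2 + 1 = 3, q_1 = 1*1 + 0 = 1.
  i=2: a_2=2, p_2 = 2*3 + 2 = 8, q_2 = 2*1 + 1 = 3.
  i=3: a_3=1, p_3 = 1*8 + 3 = 11, q_3 = 1*3 + 1 = 4.
  i=4: a_4=2, p_4 = 2*11 + 8 = 30, q_4 = 2*4 + 3 = 11.
q_4 = 11 > 7, so the last convergent with denominator <= 7 is p_3/q_3 = 11/4.
The closest fraction with denominator <= 7 is either p_3/q_3 or the intermediate fraction (k*p_3 + p_2)/(k*q_3 + q_2) with the largest k >= 1 whose denominator stays <= 7; these approach x as k grows, and every other convergent or intermediate fraction in range is farther away.
Largest k: floor((7 - q_2)/q_3) = floor((7 - 3)/4) = 1.
That gives (1*11 + 8)/(1*4 + 3) = 19/7.
Compare the errors: |x - 11/4| = |161*4 - 11*59|/(59*4) = 5/236, and |x - 19/7| = |161*7 - 19*59|/(59*7) = 6/413.
Cross-multiplying, 6*236 = 1416 < 2065 = 5*413, so 6/413 is smaller: the intermediate fraction 19/7 is closer to x than 11/4.

19/7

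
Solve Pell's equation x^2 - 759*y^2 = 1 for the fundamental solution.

(x, y) = (551, 20)

First expand sqrt(759) as a continued fraction. With x_i = (sqrt(759) + m_i)/d_i and (m_0, d_0) = (0, 1): a_0 = floor(sqrt(759)) = 27, since 27^2 = 729 <= 759 < 784 = 28^2.
Iterate m_{i+1} = d_i*a_i - m_i, d_{i+1} = (759 - m_{i+1}^2)/d_i, a_{i+1} = floor((a_0 + m_{i+1})/d_{i+1}):
  m_1 = 1*27 - 0 = 27, d_1 = (759 - 27^2)/1 = 30/1 = 30, a_1 = floor((27 + 27)/30) = 1.
  m_2 = 30*1 - 27 = 3, d_2 = (759 - 3^2)/30 = 750/30 = 25, a_2 = floor((27 + 3)/25) = 1.
  m_3 = 25*1 - 3 = 22, d_3 = (759 - 22^2)/25 = 275/25 = 11, a_3 = floor((27 + 22)/11) = 4.
  m_4 = 11*4 - 22 = 22, d_4 = (759 - 22^2)/11 = 275/11 = 25, a_4 = floor((27 + 22)/25) = 1.
  m_5 = 25*1 - 22 = 3, d_5 = (759 - 3^2)/25 = 750/25 = 30, a_5 = floor((27 + 3)/30) = 1.
  m_6 = 30*1 - 3 = 27, d_6 = (759 - 27^2)/30 = 30/30 = 1, a_6 = floor((27 + 27)/1) = 54.
  m_7 = 1*54 - 27 = 27, d_7 = (759 - 27^2)/1 = 30/1 = 30: (m_7, d_7) = (m_1, d_1) = (27, 30), so from here the quotients repeat a_1, ..., a_6; the period length is 6.
So sqrt(759) = [27; (1, 1, 4, 1, 1, 54)] with period length k = 6.
k is even, so the fundamental solution of x^2 - 759y^2 = 1 is (p_{k-1}, q_{k-1}) = (p_5, q_5); compute convergents through index 5.
Convergents (p_i = a_i*p_{i-1} + p_{i-2}, q_i = a_i*q_{i-1} + q_{i-2} with p_{-2}=0, p_{-1}=1, q_{-2}=1, q_{-1}=0):
  i=0: a_0=27, p_0 = 27*1 + 0 = 27, q_0 = 27*0 + 1 = 1.
  i=1: a_1=1, p_1 = 1*27 + 1 = 28, q_1 = 1*1 + 0 = 1.
  i=2: a_2=1, p_2 = 1*28 + 27 = 55, q_2 = 1*1 + 1 = 2.
  i=3: a_3=4, p_3 = 4*55 + 28 = 248, q_3 = 4*2 + 1 = 9.
  i=4: a_4=1, p_4 = 1*248 + 55 = 303, q_4 = 1*9 + 2 = 11.
  i=5: a_5=1, p_5 = 1*303 + 248 = 551, q_5 = 1*11 + 9 = 20.
Check: 551^2 - 759*20^2 = 303601 - 303600 = 1, so (x, y) = (551, 20) solves the equation, and by the theorem it is the least positive solution.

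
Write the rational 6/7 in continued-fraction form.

Run the Euclidean algorithm on 6 and 7; the successive quotients are the partial quotients a_0, a_1, ... (each step inverts the fractional part left over by the previous one):
  6 = 0*7 + 6, so a_0 = 0.
  7 = 1*6 + 1, so a_1 = 1.
  6 = 6*1 + 0, so a_2 = 6.
The remainder reaches 0 after 3 divisions, so the expansion has 3 partial quotients, read off in order.

[0; 1, 6]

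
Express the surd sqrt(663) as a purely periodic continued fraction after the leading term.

[25; (1, 2, 1, 50)]

Write x_i = (sqrt(663) + m_i)/d_i with (m_0, d_0) = (0, 1). a_0 = floor(sqrt(663)) = 25, since 25^2 = 625 <= 663 < 676 = 26^2.
Iterate m_{i+1} = d_i*a_i - m_i, d_{i+1} = (663 - m_{i+1}^2)/d_i, a_{i+1} = floor((a_0 + m_{i+1})/d_{i+1}):
  m_1 = 1*25 - 0 = 25, d_1 = (663 - 25^2)/1 = 38/1 = 38, a_1 = floor((25 + 25)/38) = 1.
  m_2 = 38*1 - 25 = 13, d_2 = (663 - 13^2)/38 = 494/38 = 13, a_2 = floor((25 + 13)/13) = 2.
  m_3 = 13*2 - 13 = 13, d_3 = (663 - 13^2)/13 = 494/13 = 38, a_3 = floor((25 + 13)/38) = 1.
  m_4 = 38*1 - 13 = 25, d_4 = (663 - 25^2)/38 = 38/38 = 1, a_4 = floor((25 + 25)/1) = 50.
  m_5 = 1*50 - 25 = 25, d_5 = (663 - 25^2)/1 = 38/1 = 38: (m_5, d_5) = (m_1, d_1) = (25, 38), so from here the quotients repeat a_1, ..., a_4; the period length is 4.
Hence the expansion of sqrt(663) is a_0 = 25 followed by the repeating block 1, 2, 1, 50 (period 4).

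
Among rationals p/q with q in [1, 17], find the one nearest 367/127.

Expand x = 367/127 as a continued fraction with the Euclidean algorithm:
  367 = 2*127 + 113, so a_0 = 2.
  127 = 1*113 + 14, so a_1 = 1.
  113 = 8*14 + 1, so a_2 = 8.
  14 = 14*1 + 0, so a_3 = 14.
so x = [2; 1, 8, 14].
Convergents (p_i = a_i*p_{i-1} + p_{i-2}, q_i = a_i*q_{i-1} + q_{i-2} with p_{-2}=0, p_{-1}=1, q_{-2}=1, q_{-1}=0), until the denominator exceeds 17:
  i=0: a_0=2, p_0 = 2*1 + 0 = 2, q_0 = 2*0 + 1 = 1.
  i=1: a_1=1, p_1 = 1*2 + 1 = 3, q_1 = 1*1 + 0 = 1.
  i=2: a_2=8, p_2 = 8*3 + 2 = 26, q_2 = 8*1 + 1 = 9.
  i=3: a_3=14, p_3 = 14*26 + 3 = 367, q_3 = 14*9 + 1 = 127.
q_3 = 127 > 17, so the last convergent with denominator <= 17 is p_2/q_2 = 26/9.
The closest fraction with denominator <= 17 is either p_2/q_2 or the intermediate fraction (k*p_2 + p_1)/(k*q_2 + q_1) with the largest k >= 1 whose denominator stays <= 17; these approach x as k grows, and every other convergent or intermediate fraction in range is farther away.
Largest k: floor((17 - q_1)/q_2) = floor((17 - 1)/9) = 1.
That gives (1*26 + 3)/(1*9 + 1) = 29/10.
Compare the errors: |x - 26/9| = |367*9 - 26*127|/(127*9) = 1/1143, and |x - 29/10| = |367*10 - 29*127|/(127*10) = 13/1270.
Cross-multiplying, 1*1270 = 1270 < 14859 = 13*1143, so 1/1143 is smaller: the convergent 26/9 is closer to x than 29/10.

26/9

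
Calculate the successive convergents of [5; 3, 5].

Using the convergent recurrence p_i = a_i*p_{i-1} + p_{i-2}, q_i = a_i*q_{i-1} + q_{i-2} with p_{-2}=0, p_{-1}=1, q_{-2}=1, q_{-1}=0:
  i=0: a_0=5, p_0 = 5*1 + 0 = 5, q_0 = 5*0 + 1 = 1.
  i=1: a_1=3, p_1 = 3*5 + 1 = 16, q_1 = 3*1 + 0 = 3.
  i=2: a_2=5, p_2 = 5*16 + 5 = 85, q_2 = 5*3 + 1 = 16.

5/1, 16/3, 85/16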